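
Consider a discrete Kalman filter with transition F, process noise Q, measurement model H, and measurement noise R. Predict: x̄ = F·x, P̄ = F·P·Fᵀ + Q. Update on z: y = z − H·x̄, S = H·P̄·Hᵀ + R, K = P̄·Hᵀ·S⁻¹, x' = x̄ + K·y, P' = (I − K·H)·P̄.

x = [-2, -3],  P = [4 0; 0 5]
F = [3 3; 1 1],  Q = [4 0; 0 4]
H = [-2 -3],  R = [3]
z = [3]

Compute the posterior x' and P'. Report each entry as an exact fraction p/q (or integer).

x' = [-87/56, -1/56]
P' = [3639/784 -2175/784; -2175/784 1543/784]

x̄ = F·x = [-15, -5]
P̄ = F·P·Fᵀ + Q = [85 27; 27 13]
y = z − H·x̄ = [-42]
S = H·P̄·Hᵀ + R = [784]
K = P̄·Hᵀ·S⁻¹ = [-251/784; -93/784]
x' = x̄ + K·y = [-87/56, -1/56]
P' = (I − K·H)·P̄ = [3639/784 -2175/784; -2175/784 1543/784]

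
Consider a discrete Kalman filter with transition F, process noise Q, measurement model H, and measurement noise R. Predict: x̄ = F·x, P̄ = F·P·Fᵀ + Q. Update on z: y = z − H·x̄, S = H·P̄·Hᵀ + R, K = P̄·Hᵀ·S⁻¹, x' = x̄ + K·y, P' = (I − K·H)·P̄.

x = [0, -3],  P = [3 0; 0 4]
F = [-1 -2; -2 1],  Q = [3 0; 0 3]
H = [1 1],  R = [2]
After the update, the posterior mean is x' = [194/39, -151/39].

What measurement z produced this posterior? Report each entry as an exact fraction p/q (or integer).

x̄ = F·x = [6, -3]
P̄ = F·P·Fᵀ + Q = [22 -2; -2 19]
S = H·P̄·Hᵀ + R = [39]
K = P̄·Hᵀ·S⁻¹ = [20/39; 17/39]
x' − x̄ = [-40/39, -34/39] = K·y
y = (KᵀK)⁻¹·Kᵀ·(x' − x̄) = [-2]
z = y + H·x̄ = [-2] + [3] = [1]

z = [1]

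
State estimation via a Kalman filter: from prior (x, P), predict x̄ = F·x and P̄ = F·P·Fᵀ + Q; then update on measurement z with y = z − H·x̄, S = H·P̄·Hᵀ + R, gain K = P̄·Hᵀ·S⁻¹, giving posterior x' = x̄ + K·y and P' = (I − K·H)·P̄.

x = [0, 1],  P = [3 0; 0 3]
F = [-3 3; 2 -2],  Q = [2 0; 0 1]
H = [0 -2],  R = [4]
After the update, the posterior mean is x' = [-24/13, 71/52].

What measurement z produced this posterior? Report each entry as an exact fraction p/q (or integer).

x̄ = F·x = [3, -2]
P̄ = F·P·Fᵀ + Q = [56 -36; -36 25]
S = H·P̄·Hᵀ + R = [104]
K = P̄·Hᵀ·S⁻¹ = [9/13; -25/52]
x' − x̄ = [-63/13, 175/52] = K·y
y = (KᵀK)⁻¹·Kᵀ·(x' − x̄) = [-7]
z = y + H·x̄ = [-7] + [4] = [-3]

z = [-3]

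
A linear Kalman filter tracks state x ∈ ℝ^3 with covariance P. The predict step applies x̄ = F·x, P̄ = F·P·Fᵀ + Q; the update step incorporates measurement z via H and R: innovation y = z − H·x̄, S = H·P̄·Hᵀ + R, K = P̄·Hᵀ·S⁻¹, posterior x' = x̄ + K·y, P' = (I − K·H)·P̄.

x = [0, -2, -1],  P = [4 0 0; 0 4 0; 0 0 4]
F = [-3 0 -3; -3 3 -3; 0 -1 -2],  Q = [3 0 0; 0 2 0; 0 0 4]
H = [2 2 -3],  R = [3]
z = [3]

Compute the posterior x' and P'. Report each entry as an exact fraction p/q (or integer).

x' = [6639/1103, 1611/1103, 4]
P' = [33441/1103 6600/1103 24; 6600/1103 13746/1103 12; 24 12 24]

x̄ = F·x = [3, -3, 4]
P̄ = F·P·Fᵀ + Q = [75 72 24; 72 110 12; 24 12 24]
y = z − H·x̄ = [15]
S = H·P̄·Hᵀ + R = [1103]
K = P̄·Hᵀ·S⁻¹ = [222/1103; 328/1103; 0]
x' = x̄ + K·y = [6639/1103, 1611/1103, 4]
P' = (I − K·H)·P̄ = [33441/1103 6600/1103 24; 6600/1103 13746/1103 12; 24 12 24]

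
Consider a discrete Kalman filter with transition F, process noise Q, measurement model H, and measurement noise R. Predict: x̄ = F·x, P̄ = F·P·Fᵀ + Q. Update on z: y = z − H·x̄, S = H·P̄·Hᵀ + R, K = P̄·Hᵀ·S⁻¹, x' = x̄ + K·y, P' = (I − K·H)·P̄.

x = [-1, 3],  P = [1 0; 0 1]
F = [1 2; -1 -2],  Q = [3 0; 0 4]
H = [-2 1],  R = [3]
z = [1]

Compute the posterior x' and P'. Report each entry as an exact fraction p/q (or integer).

x̄ = F·x = [5, -5]
P̄ = F·P·Fᵀ + Q = [8 -5; -5 9]
y = z − H·x̄ = [16]
S = H·P̄·Hᵀ + R = [64]
K = P̄·Hᵀ·S⁻¹ = [-21/64; 19/64]
x' = x̄ + K·y = [-1/4, -1/4]
P' = (I − K·H)·P̄ = [71/64 79/64; 79/64 215/64]

x' = [-1/4, -1/4]
P' = [71/64 79/64; 79/64 215/64]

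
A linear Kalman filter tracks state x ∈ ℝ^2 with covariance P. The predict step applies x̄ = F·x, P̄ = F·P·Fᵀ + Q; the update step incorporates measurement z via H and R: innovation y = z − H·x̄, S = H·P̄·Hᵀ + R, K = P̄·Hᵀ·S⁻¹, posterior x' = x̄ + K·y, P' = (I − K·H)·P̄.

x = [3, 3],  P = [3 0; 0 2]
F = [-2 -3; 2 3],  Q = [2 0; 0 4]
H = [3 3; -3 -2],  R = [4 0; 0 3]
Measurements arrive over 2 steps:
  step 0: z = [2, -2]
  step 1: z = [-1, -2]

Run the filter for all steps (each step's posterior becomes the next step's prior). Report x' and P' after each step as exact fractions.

step 0: x' = [-1419/1061, 2513/1061], P' = [4234/1061 -4974/1061; -4974/1061 6126/1061]
step 1: x' = [386560/561729, -116111/187243], P' = [1866794/561729 -728394/187243; -728394/187243 902442/187243]

step 0: x̄ = F·x = [-15, 15]
step 0: P̄ = F·P·Fᵀ + Q = [32 -30; -30 34]
step 0: y = z − H·x̄ = [2, -17]
step 0: S = H·P̄·Hᵀ + R = [58 -42; -42 67]
step 0: K = P̄·Hᵀ·S⁻¹ = [-555/1061 -918/1061; 864/1061 890/1061]
step 0: x' = x̄ + K·y = [-1419/1061, 2513/1061]
step 0: P' = (I − K·H)·P̄ = [4234/1061 -4974/1061; -4974/1061 6126/1061]
step 1: x̄ = F·x = [-4701/1061, 4701/1061]
step 1: P̄ = F·P·Fᵀ + Q = [14504/1061 -12382/1061; -12382/1061 16626/1061]
step 1: y = z − H·x̄ = [-1, -6823/1061]
step 1: S = H·P̄·Hᵀ + R = [58 -42; -42 51639/1061]
step 1: K = P̄·Hᵀ·S⁻¹ = [-11371/26749 -410006/561729; 18648/26749 126766/187243]
step 1: x' = x̄ + K·y = [386560/561729, -116111/187243]
step 1: P' = (I − K·H)·P̄ = [1866794/561729 -728394/187243; -728394/187243 902442/187243]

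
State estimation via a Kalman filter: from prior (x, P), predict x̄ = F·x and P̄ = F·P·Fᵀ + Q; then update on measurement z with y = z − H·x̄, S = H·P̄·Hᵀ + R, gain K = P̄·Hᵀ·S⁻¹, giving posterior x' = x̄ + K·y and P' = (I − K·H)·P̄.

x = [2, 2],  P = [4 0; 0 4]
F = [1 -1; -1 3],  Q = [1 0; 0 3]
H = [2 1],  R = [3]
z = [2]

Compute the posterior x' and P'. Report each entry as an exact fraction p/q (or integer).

x' = [-2/9, 25/9]
P' = [79/9 -155/9; -155/9 653/18]

x̄ = F·x = [0, 4]
P̄ = F·P·Fᵀ + Q = [9 -16; -16 43]
y = z − H·x̄ = [-2]
S = H·P̄·Hᵀ + R = [18]
K = P̄·Hᵀ·S⁻¹ = [1/9; 11/18]
x' = x̄ + K·y = [-2/9, 25/9]
P' = (I − K·H)·P̄ = [79/9 -155/9; -155/9 653/18]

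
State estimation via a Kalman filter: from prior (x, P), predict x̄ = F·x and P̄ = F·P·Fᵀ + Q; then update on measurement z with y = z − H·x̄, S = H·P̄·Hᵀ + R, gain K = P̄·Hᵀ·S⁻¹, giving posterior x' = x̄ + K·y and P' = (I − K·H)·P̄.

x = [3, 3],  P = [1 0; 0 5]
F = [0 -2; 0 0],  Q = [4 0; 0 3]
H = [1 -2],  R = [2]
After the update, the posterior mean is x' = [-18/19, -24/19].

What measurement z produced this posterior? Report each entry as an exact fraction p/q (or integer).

x̄ = F·x = [-6, 0]
P̄ = F·P·Fᵀ + Q = [24 0; 0 3]
S = H·P̄·Hᵀ + R = [38]
K = P̄·Hᵀ·S⁻¹ = [12/19; -3/19]
x' − x̄ = [96/19, -24/19] = K·y
y = (KᵀK)⁻¹·Kᵀ·(x' − x̄) = [8]
z = y + H·x̄ = [8] + [-6] = [2]

z = [2]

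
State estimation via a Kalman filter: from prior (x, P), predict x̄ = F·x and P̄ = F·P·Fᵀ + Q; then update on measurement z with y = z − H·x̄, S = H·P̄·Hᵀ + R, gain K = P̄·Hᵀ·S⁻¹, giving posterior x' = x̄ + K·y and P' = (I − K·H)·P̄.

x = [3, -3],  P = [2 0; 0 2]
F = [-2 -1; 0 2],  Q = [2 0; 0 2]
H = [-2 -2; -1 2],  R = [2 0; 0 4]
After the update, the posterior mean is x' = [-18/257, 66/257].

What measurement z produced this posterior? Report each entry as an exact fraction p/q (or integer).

x̄ = F·x = [-3, -6]
P̄ = F·P·Fᵀ + Q = [12 -4; -4 10]
S = H·P̄·Hᵀ + R = [58 -8; -8 72]
K = P̄·Hᵀ·S⁻¹ = [-82/257 -161/514; -42/257 81/257]
x' − x̄ = [753/257, 1608/257] = K·y
y = (KᵀK)⁻¹·Kᵀ·(x' − x̄) = [-19, 10]
z = y + H·x̄ = [-19, 10] + [18, -9] = [-1, 1]

z = [-1, 1]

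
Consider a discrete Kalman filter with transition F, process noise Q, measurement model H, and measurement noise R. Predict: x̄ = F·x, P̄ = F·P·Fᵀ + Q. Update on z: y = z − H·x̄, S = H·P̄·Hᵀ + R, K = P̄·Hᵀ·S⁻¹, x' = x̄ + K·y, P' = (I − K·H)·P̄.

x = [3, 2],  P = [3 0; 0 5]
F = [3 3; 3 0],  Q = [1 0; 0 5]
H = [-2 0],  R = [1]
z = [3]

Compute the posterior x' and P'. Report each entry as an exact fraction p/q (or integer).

x̄ = F·x = [15, 9]
P̄ = F·P·Fᵀ + Q = [73 27; 27 32]
y = z − H·x̄ = [33]
S = H·P̄·Hᵀ + R = [293]
K = P̄·Hᵀ·S⁻¹ = [-146/293; -54/293]
x' = x̄ + K·y = [-423/293, 855/293]
P' = (I − K·H)·P̄ = [73/293 27/293; 27/293 6460/293]

x' = [-423/293, 855/293]
P' = [73/293 27/293; 27/293 6460/293]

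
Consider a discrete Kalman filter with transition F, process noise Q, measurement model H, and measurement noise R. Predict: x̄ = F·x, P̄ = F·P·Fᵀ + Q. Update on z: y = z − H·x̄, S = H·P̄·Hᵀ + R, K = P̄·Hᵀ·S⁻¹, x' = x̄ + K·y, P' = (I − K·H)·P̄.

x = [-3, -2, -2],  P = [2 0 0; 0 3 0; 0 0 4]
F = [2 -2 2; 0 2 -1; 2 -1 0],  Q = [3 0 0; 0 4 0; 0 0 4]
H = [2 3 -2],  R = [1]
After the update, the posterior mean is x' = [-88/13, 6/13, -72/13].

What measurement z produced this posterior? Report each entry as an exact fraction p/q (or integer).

z = [-1]

x̄ = F·x = [-6, -2, -4]
P̄ = F·P·Fᵀ + Q = [39 -20 14; -20 20 -6; 14 -6 15]
S = H·P̄·Hᵀ + R = [117]
K = P̄·Hᵀ·S⁻¹ = [-10/117; 32/117; -20/117]
x' − x̄ = [-10/13, 32/13, -20/13] = K·y
y = (KᵀK)⁻¹·Kᵀ·(x' − x̄) = [9]
z = y + H·x̄ = [9] + [-10] = [-1]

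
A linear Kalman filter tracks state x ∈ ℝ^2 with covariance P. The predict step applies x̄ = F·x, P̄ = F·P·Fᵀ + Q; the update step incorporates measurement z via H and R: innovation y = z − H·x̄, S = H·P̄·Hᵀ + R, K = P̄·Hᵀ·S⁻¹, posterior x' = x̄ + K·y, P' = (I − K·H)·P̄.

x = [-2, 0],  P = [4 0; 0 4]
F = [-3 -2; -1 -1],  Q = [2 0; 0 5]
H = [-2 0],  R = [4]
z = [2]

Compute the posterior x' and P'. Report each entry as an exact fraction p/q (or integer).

x' = [-48/55, -6/11]
P' = [54/55 4/11; 4/11 63/11]

x̄ = F·x = [6, 2]
P̄ = F·P·Fᵀ + Q = [54 20; 20 13]
y = z − H·x̄ = [14]
S = H·P̄·Hᵀ + R = [220]
K = P̄·Hᵀ·S⁻¹ = [-27/55; -2/11]
x' = x̄ + K·y = [-48/55, -6/11]
P' = (I − K·H)·P̄ = [54/55 4/11; 4/11 63/11]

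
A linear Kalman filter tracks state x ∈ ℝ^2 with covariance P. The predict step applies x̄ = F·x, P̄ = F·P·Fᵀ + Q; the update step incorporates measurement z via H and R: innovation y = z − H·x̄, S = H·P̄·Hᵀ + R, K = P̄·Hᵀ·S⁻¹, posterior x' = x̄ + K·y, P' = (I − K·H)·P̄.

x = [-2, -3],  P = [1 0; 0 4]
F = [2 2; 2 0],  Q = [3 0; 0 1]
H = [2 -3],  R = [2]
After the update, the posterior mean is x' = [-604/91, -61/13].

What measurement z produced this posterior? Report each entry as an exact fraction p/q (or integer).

x̄ = F·x = [-10, -4]
P̄ = F·P·Fᵀ + Q = [23 4; 4 5]
S = H·P̄·Hᵀ + R = [91]
K = P̄·Hᵀ·S⁻¹ = [34/91; -1/13]
x' − x̄ = [306/91, -9/13] = K·y
y = (KᵀK)⁻¹·Kᵀ·(x' − x̄) = [9]
z = y + H·x̄ = [9] + [-8] = [1]

z = [1]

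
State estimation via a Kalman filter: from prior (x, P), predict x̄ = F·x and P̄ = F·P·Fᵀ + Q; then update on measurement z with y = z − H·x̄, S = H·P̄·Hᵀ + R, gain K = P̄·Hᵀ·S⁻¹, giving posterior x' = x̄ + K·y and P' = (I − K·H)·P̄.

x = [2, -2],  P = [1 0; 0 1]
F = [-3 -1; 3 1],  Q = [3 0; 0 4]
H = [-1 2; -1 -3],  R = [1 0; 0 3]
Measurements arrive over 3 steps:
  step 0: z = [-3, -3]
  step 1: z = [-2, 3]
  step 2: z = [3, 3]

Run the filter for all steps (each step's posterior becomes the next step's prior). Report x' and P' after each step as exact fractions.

step 0: x̄ = F·x = [-4, 4]
step 0: P̄ = F·P·Fᵀ + Q = [13 -10; -10 14]
step 0: y = z − H·x̄ = [-15, 5]
step 0: S = H·P̄·Hᵀ + R = [110 -81; -81 82]
step 0: K = P̄·Hᵀ·S⁻¹ = [-1329/2459 -803/2459; 524/2459 -442/2459]
step 0: x' = x̄ + K·y = [6084/2459, -234/2459]
step 0: P' = (I − K·H)·P̄ = [1761/2459 216/2459; 216/2459 370/2459]
step 1: x̄ = F·x = [-18018/2459, 18018/2459]
step 1: P̄ = F·P·Fᵀ + Q = [24892/2459 -17515/2459; -17515/2459 27351/2459]
step 1: y = z − H·x̄ = [-58972/2459, 43413/2459]
step 1: S = H·P̄·Hᵀ + R = [206815/2459 -156729/2459; -156729/2459 173338/2459]
step 1: K = P̄·Hᵀ·S⁻¹ = [-2461461/4589231 -1493477/4589231; 977216/4589231 -825103/4589231]
step 1: x' = x̄ + K·y = [-962913/4589231, -4375687/4589231]
step 1: P' = (I − K·H)·P̄ = [3269049/4589231 403794/4589231; 403794/4589231 690505/4589231]
step 2: x̄ = F·x = [7264426/4589231, -7264426/4589231]
step 2: P̄ = F·P·Fᵀ + Q = [46302403/4589231 -32534710/4589231; -32534710/4589231 50891634/4589231]
step 2: y = z − H·x̄ = [35560971/4589231, -761159/4589231]
step 2: S = H·P̄·Hᵀ + R = [384597010/4589231 -291582111/4589231; -291582111/4589231 322886542/4589231]
step 2: K = P̄·Hᵀ·S⁻¹ = [-4576321599/8533253429 -2776835693/8533253429; 1817022644/8533253429 -1534208902/8533253429]
step 2: x' = x̄ + K·y = [-21492846648/8533253429, 826647948/8533253429]
step 2: P' = (I − K·H)·P̄ = [6077995791/8533253429 750837096/8533253429; 750837096/8533253429 1283929870/8533253429]

step 0: x' = [6084/2459, -234/2459], P' = [1761/2459 216/2459; 216/2459 370/2459]
step 1: x' = [-962913/4589231, -4375687/4589231], P' = [3269049/4589231 403794/4589231; 403794/4589231 690505/4589231]
step 2: x' = [-21492846648/8533253429, 826647948/8533253429], P' = [6077995791/8533253429 750837096/8533253429; 750837096/8533253429 1283929870/8533253429]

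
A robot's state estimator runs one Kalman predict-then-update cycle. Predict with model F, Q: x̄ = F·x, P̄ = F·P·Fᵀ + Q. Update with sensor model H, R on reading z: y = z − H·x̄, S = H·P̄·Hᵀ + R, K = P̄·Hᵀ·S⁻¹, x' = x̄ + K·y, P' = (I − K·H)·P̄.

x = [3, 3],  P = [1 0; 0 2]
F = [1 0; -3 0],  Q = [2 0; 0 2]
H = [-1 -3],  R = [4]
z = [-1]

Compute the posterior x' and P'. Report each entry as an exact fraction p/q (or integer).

x̄ = F·x = [3, -9]
P̄ = F·P·Fᵀ + Q = [3 -3; -3 11]
y = z − H·x̄ = [-25]
S = H·P̄·Hᵀ + R = [88]
K = P̄·Hᵀ·S⁻¹ = [3/44; -15/44]
x' = x̄ + K·y = [57/44, -21/44]
P' = (I − K·H)·P̄ = [57/22 -21/22; -21/22 17/22]

x' = [57/44, -21/44]
P' = [57/22 -21/22; -21/22 17/22]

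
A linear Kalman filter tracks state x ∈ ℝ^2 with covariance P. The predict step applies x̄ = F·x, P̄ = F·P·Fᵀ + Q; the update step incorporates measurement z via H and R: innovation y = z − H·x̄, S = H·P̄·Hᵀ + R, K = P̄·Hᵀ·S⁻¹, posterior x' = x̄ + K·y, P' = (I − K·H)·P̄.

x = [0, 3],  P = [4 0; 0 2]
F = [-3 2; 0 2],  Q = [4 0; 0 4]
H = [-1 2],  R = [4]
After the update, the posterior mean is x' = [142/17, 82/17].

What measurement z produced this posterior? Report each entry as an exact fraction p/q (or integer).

z = [1]

x̄ = F·x = [6, 6]
P̄ = F·P·Fᵀ + Q = [48 8; 8 12]
S = H·P̄·Hᵀ + R = [68]
K = P̄·Hᵀ·S⁻¹ = [-8/17; 4/17]
x' − x̄ = [40/17, -20/17] = K·y
y = (KᵀK)⁻¹·Kᵀ·(x' − x̄) = [-5]
z = y + H·x̄ = [-5] + [6] = [1]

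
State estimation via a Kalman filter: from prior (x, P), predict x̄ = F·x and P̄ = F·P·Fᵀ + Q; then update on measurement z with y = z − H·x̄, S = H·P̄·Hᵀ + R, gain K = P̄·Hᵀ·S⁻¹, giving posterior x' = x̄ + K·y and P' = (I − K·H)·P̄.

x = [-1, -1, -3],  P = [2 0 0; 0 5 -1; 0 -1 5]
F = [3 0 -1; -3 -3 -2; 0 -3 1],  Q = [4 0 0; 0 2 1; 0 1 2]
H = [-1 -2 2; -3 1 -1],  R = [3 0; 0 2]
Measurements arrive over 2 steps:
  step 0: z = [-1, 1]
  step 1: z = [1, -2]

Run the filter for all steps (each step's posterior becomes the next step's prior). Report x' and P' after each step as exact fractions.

step 0: x' = [-651/5443, 228659/43544, 199153/43544], P' = [2421/10886 -86/5443 -1261/10886; -86/5443 1979545/43544 1965731/43544; -1261/10886 1965731/43544 1977429/43544]
step 1: x' = [347631743/876592004, -11943007773/3506368016, -9423541423/3506368016], P' = [96381725/438296002 358115563/1753184008 175610033/1753184008; 358115563/1753184008 73482156143/7012736032 66740616277/7012736032; 175610033/1753184008 66740616277/7012736032 64136022839/7012736032]

step 0: x̄ = F·x = [0, 12, 0]
step 0: P̄ = F·P·Fᵀ + Q = [27 -11 -8; -11 73 33; -8 33 58]
step 0: y = z − H·x̄ = [23, -11]
step 0: S = H·P̄·Hᵀ + R = [278 -64; -64 328]
step 0: K = P̄·Hᵀ·S⁻¹ = [-1533/10886 -3087/10886; -2245/10886 7939/43544; 1185/5443 1717/43544]
step 0: x' = x̄ + K·y = [-651/5443, 228659/43544, 199153/43544]
step 0: P' = (I − K·H)·P̄ = [2421/10886 -86/5443 -1261/10886; -86/5443 1979545/43544 1965731/43544; -1261/10886 1965731/43544 1977429/43544]
step 1: x̄ = F·x = [-214777/43544, -1068659/43544, -60853/5443]
step 1: P̄ = F·P·Fᵀ + Q = [2269025/43544 9786219/43544 488853/5443; 9786219/43544 49415725/43544 4952681/10886; 488853/5443 4952681/10886 2021509/10886]
step 1: y = z − H·x̄ = [-1334903/43544, -18698/5443]
step 1: S = H·P̄·Hᵀ + R = [97422489/43544 52928/5443; 52928/5443 392032/5443]
step 1: K = P̄·Hᵀ·S⁻¹ = [-31272415/219148001 -487037585/1753184008; -155370229/219148001 1222076555/7012736032; -61579448/219148001 248636521/7012736032]
step 1: x' = x̄ + K·y = [347631743/876592004, -11943007773/3506368016, -9423541423/3506368016]
step 1: P' = (I − K·H)·P̄ = [96381725/438296002 358115563/1753184008 175610033/1753184008; 358115563/1753184008 73482156143/7012736032 66740616277/7012736032; 175610033/1753184008 66740616277/7012736032 64136022839/7012736032]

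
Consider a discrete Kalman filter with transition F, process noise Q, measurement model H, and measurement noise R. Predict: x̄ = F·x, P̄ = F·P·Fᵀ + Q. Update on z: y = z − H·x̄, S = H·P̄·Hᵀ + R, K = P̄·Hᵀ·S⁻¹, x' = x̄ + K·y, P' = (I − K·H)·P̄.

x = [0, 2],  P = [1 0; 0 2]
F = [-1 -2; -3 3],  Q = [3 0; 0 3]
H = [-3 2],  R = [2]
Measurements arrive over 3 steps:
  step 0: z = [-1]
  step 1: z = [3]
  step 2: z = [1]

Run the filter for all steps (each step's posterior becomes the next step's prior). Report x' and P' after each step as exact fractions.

step 0: x' = [-1/169, -147/338], P' = [570/169 828/169; 828/169 2571/338]
step 1: x' = [-15614/12505, -9579/25010], P' = [245376/137555 332433/137555; 332433/137555 1027623/275110]
step 2: x' = [89216030/57901819, 325040895/115803638], P' = [103451856/57901819 140349843/57901819; 140349843/57901819 434192415/115803638]

step 0: x̄ = F·x = [-4, 6]
step 0: P̄ = F·P·Fᵀ + Q = [12 -9; -9 30]
step 0: y = z − H·x̄ = [-25]
step 0: S = H·P̄·Hᵀ + R = [338]
step 0: K = P̄·Hᵀ·S⁻¹ = [-27/169; 87/338]
step 0: x' = x̄ + K·y = [-1/169, -147/338]
step 0: P' = (I − K·H)·P̄ = [570/169 828/169; 828/169 2571/338]
step 1: x̄ = F·x = [148/169, -435/338]
step 1: P̄ = F·P·Fᵀ + Q = [9531/169 -3519/169; -3519/169 4605/338]
step 1: y = z − H·x̄ = [1386/169]
step 1: S = H·P̄·Hᵀ + R = [137555/169]
step 1: K = P̄·Hᵀ·S⁻¹ = [-35631/137555; 15162/137555]
step 1: x' = x̄ + K·y = [-15614/12505, -9579/25010]
step 1: P' = (I − K·H)·P̄ = [245376/137555 332433/137555; 332433/137555 1027623/275110]
step 2: x̄ = F·x = [413/205, 64947/25010]
step 2: P̄ = F·P·Fᵀ + Q = [66279/2255 -22122/2255; -22122/2255 2523117/275110]
step 2: y = z − H·x̄ = [23137/12505]
step 2: S = H·P̄·Hᵀ + R = [57901819/137555]
step 2: K = P̄·Hᵀ·S⁻¹ = [-14827941/57901819; 6571443/57901819]
step 2: x' = x̄ + K·y = [89216030/57901819, 325040895/115803638]
step 2: P' = (I − K·H)·P̄ = [103451856/57901819 140349843/57901819; 140349843/57901819 434192415/115803638]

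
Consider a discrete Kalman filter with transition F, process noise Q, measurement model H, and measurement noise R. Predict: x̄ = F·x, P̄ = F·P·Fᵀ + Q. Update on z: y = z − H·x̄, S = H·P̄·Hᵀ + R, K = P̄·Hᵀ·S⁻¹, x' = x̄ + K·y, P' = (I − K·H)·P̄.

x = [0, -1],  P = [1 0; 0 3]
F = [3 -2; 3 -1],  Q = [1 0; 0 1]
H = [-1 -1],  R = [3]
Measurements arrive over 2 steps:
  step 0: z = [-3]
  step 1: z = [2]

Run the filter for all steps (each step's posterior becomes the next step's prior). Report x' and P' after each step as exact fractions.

step 0: x' = [2, 1], P' = [127/68 -4/17; -4/17 25/17]
step 1: x' = [-5319/3194, 53/3194], P' = [5099/3194 -82/1597; -82/1597 4505/3194]

step 0: x̄ = F·x = [2, 1]
step 0: P̄ = F·P·Fᵀ + Q = [22 15; 15 13]
step 0: y = z − H·x̄ = [0]
step 0: S = H·P̄·Hᵀ + R = [68]
step 0: K = P̄·Hᵀ·S⁻¹ = [-37/68; -7/17]
step 0: x' = x̄ + K·y = [2, 1]
step 0: P' = (I − K·H)·P̄ = [127/68 -4/17; -4/17 25/17]
step 1: x̄ = F·x = [4, 5]
step 1: P̄ = F·P·Fᵀ + Q = [1803/68 1487/68; 1487/68 1407/68]
step 1: y = z − H·x̄ = [11]
step 1: S = H·P̄·Hᵀ + R = [1597/17]
step 1: K = P̄·Hᵀ·S⁻¹ = [-1645/3194; -1447/3194]
step 1: x' = x̄ + K·y = [-5319/3194, 53/3194]
step 1: P' = (I − K·H)·P̄ = [5099/3194 -82/1597; -82/1597 4505/3194]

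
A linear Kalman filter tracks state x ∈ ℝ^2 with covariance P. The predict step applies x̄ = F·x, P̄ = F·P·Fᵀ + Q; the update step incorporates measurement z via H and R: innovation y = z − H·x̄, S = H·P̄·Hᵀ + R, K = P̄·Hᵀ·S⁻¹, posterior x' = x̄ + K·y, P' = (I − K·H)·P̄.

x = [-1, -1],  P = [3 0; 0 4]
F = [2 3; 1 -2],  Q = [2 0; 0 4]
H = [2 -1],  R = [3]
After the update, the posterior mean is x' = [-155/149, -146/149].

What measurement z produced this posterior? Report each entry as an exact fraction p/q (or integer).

x̄ = F·x = [-5, 1]
P̄ = F·P·Fᵀ + Q = [50 -18; -18 23]
S = H·P̄·Hᵀ + R = [298]
K = P̄·Hᵀ·S⁻¹ = [59/149; -59/298]
x' − x̄ = [590/149, -295/149] = K·y
y = (KᵀK)⁻¹·Kᵀ·(x' − x̄) = [10]
z = y + H·x̄ = [10] + [-11] = [-1]

z = [-1]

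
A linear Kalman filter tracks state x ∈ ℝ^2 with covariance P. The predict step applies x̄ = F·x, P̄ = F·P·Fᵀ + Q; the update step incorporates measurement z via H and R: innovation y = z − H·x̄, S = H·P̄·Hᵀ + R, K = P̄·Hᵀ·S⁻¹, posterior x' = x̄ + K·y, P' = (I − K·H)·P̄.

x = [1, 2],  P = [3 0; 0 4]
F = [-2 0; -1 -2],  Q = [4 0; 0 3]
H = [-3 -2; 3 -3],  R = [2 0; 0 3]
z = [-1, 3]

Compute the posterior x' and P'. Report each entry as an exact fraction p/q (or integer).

x' = [2366/4027, -5272/12081]
P' = [532/4027 2/4027; 2/4027 2392/12081]

x̄ = F·x = [-2, -5]
P̄ = F·P·Fᵀ + Q = [16 6; 6 22]
y = z − H·x̄ = [-17, -6]
S = H·P̄·Hᵀ + R = [306 6; 6 237]
K = P̄·Hᵀ·S⁻¹ = [-800/4027 530/4027; -2401/12081 -2386/12081]
x' = x̄ + K·y = [2366/4027, -5272/12081]
P' = (I − K·H)·P̄ = [532/4027 2/4027; 2/4027 2392/12081]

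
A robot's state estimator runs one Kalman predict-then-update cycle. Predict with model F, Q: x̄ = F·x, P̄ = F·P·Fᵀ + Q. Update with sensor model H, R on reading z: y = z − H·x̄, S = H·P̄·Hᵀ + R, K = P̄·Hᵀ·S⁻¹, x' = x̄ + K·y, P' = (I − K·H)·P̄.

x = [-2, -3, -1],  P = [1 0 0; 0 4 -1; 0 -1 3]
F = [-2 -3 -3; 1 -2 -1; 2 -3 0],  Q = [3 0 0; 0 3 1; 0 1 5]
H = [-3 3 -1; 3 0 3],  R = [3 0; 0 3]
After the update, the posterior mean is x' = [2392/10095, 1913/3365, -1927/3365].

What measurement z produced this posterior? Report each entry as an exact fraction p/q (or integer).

x̄ = F·x = [16, 5, 5]
P̄ = F·P·Fᵀ + Q = [52 22 23; 22 19 24; 23 24 45]
S = H·P̄·Hᵀ + R = [285 -465; -465 1290]
K = P̄·Hᵀ·S⁻¹ = [-2743/10095 772/10095; 96/673 533/3365; 904/3365 858/3365]
x' − x̄ = [-159128/10095, -14912/3365, -18752/3365] = K·y
y = (KᵀK)⁻¹·Kᵀ·(x' − x̄) = [40, -64]
z = y + H·x̄ = [40, -64] + [-38, 63] = [2, -1]

z = [2, -1]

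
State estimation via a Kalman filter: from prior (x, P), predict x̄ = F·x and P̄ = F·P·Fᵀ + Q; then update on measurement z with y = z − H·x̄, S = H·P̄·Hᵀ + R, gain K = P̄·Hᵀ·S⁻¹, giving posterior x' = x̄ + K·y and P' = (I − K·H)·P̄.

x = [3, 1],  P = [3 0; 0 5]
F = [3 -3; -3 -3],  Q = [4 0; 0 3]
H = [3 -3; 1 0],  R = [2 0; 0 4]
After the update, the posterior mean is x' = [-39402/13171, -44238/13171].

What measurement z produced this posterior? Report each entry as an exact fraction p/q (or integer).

z = [1, -3]

x̄ = F·x = [6, -12]
P̄ = F·P·Fᵀ + Q = [76 18; 18 75]
S = H·P̄·Hᵀ + R = [1037 174; 174 80]
K = P̄·Hᵀ·S⁻¹ = [174/13171 12134/13171; -4203/13171 12105/13171]
x' − x̄ = [-118428/13171, 113814/13171] = K·y
y = (KᵀK)⁻¹·Kᵀ·(x' − x̄) = [-53, -9]
z = y + H·x̄ = [-53, -9] + [54, 6] = [1, -3]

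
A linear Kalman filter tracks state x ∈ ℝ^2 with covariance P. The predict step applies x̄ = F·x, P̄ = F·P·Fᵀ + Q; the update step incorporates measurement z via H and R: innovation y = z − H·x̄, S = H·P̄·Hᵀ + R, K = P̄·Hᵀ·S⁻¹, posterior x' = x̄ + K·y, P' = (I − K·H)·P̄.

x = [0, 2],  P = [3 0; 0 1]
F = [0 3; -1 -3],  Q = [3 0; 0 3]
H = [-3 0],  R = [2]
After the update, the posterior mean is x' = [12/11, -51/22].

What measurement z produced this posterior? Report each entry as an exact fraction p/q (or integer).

z = [-3]

x̄ = F·x = [6, -6]
P̄ = F·P·Fᵀ + Q = [12 -9; -9 15]
S = H·P̄·Hᵀ + R = [110]
K = P̄·Hᵀ·S⁻¹ = [-18/55; 27/110]
x' − x̄ = [-54/11, 81/22] = K·y
y = (KᵀK)⁻¹·Kᵀ·(x' − x̄) = [15]
z = y + H·x̄ = [15] + [-18] = [-3]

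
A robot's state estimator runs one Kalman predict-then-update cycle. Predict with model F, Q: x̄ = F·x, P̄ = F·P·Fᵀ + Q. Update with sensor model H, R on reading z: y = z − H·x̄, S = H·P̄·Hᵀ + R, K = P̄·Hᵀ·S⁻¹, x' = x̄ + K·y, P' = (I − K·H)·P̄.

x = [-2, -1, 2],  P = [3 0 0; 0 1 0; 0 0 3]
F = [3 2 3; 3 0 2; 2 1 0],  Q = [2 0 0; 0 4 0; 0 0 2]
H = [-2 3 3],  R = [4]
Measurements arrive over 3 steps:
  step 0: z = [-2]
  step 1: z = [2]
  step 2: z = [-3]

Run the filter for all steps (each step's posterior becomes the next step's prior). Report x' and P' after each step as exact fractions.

step 0: x' = [101/62, 5/2, -133/62], P' = [2595/62 45/2 355/62; 45/2 151/10 3/10; 355/62 3/10 1169/310]
step 1: x' = [-859154/475283, -3140419/950566, 2632791/950566], P' = [13430148/475283 5794344/475283 3487084/475283; 5794344/475283 12040695/950566 -3828391/950566; 3487084/475283 -3828391/950566 8850575/950566]
step 2: x' = [3073941163/2041865643, 8559309964/2041865643, -2854837235/680621881], P' = [61001607368/2041865643 33695173292/2041865643 2800171592/680621881; 33695173292/2041865643 49669542776/2041865643 -8697559960/680621881; 2800171592/680621881 -8697559960/680621881 10812460508/680621881]

step 0: x̄ = F·x = [-2, -2, -5]
step 0: P̄ = F·P·Fᵀ + Q = [60 45 20; 45 43 18; 20 18 15]
step 0: y = z − H·x̄ = [15]
step 0: S = H·P̄·Hᵀ + R = [310]
step 0: K = P̄·Hᵀ·S⁻¹ = [15/62; 3/10; 59/310]
step 0: x' = x̄ + K·y = [101/62, 5/2, -133/62]
step 0: P' = (I − K·H)·P̄ = [2595/62 45/2 355/62; 45/2 151/10 3/10; 355/62 3/10 1169/310]
step 1: x̄ = F·x = [107/31, 37/62, 357/62]
step 1: P̄ = F·P·Fᵀ + Q = [131703/155 96318/155 73483/155; 96318/155 143991/310 106061/310; 73483/155 106061/310 85101/310]
step 1: y = z − H·x̄ = [-315/31]
step 1: S = H·P̄·Hᵀ + R = [475283/155]
step 1: K = P̄·Hᵀ·S⁻¹ = [245997/475283; 182442/475283; 139777/475283]
step 1: x' = x̄ + K·y = [-859154/475283, -3140419/950566, 2632791/950566]
step 1: P' = (I − K·H)·P̄ = [13430148/475283 5794344/475283 3487084/475283; 5794344/475283 12040695/950566 -3828391/950566; 3487084/475283 -3828391/950566 8850575/950566]
step 2: x̄ = F·x = [-3537389/950566, 55329/475283, -6577035/950566]
step 2: P̄ = F·P·Fᵀ + Q = [590120339/950566 226838599/475283 296723817/950566; 226838599/475283 182318622/475283 108083865/475283; 296723817/950566 108083865/475283 167737763/950566]
step 2: y = z − H·x̄ = [9472655/950566]
step 2: S = H·P̄·Hᵀ + R = [2041865643/950566]
step 2: K = P̄·Hᵀ·S⁻¹ = [1070962367/2041865643; 835060526/2041865643; 186089615/680621881]
step 2: x' = x̄ + K·y = [3073941163/2041865643, 8559309964/2041865643, -2854837235/680621881]
step 2: P' = (I − K·H)·P̄ = [61001607368/2041865643 33695173292/2041865643 2800171592/680621881; 33695173292/2041865643 49669542776/2041865643 -8697559960/680621881; 2800171592/680621881 -8697559960/680621881 10812460508/680621881]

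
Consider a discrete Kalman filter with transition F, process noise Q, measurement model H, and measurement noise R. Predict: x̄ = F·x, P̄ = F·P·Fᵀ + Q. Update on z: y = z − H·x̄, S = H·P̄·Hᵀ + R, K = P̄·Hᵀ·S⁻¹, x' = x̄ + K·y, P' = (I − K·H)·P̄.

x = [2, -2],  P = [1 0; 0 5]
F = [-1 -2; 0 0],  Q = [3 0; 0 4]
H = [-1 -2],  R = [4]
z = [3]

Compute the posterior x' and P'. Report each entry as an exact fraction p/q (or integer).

x' = [-8/11, -10/11]
P' = [120/11 -48/11; -48/11 28/11]

x̄ = F·x = [2, 0]
P̄ = F·P·Fᵀ + Q = [24 0; 0 4]
y = z − H·x̄ = [5]
S = H·P̄·Hᵀ + R = [44]
K = P̄·Hᵀ·S⁻¹ = [-6/11; -2/11]
x' = x̄ + K·y = [-8/11, -10/11]
P' = (I − K·H)·P̄ = [120/11 -48/11; -48/11 28/11]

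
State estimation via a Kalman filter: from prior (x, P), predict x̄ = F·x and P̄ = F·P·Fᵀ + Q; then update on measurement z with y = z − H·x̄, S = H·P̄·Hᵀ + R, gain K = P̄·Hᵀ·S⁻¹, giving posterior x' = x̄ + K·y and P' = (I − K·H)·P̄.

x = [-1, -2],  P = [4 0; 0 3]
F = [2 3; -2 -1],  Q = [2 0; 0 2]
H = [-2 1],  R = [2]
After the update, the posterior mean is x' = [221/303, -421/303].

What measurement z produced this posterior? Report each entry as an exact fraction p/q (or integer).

z = [-3]

x̄ = F·x = [-8, 4]
P̄ = F·P·Fᵀ + Q = [45 -25; -25 21]
S = H·P̄·Hᵀ + R = [303]
K = P̄·Hᵀ·S⁻¹ = [-115/303; 71/303]
x' − x̄ = [2645/303, -1633/303] = K·y
y = (KᵀK)⁻¹·Kᵀ·(x' − x̄) = [-23]
z = y + H·x̄ = [-23] + [20] = [-3]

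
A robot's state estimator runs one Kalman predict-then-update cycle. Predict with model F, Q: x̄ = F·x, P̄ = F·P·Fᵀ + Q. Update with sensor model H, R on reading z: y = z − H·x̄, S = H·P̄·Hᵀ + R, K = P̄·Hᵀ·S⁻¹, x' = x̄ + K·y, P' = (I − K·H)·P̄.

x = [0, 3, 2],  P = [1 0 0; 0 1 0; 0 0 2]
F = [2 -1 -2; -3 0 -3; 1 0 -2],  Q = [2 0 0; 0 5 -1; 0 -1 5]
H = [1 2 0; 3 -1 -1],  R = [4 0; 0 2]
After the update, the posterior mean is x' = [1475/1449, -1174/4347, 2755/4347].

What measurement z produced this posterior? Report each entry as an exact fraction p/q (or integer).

x̄ = F·x = [-7, -6, -4]
P̄ = F·P·Fᵀ + Q = [15 6 10; 6 32 8; 10 8 14]
S = H·P̄·Hᵀ + R = [171 -15; -15 103]
K = P̄·Hᵀ·S⁻¹ = [268/1449 149/483; 1720/4347 -226/1449; 1399/8694 293/2898]
x' − x̄ = [11618/1449, 24908/4347, 20143/4347] = K·y
y = (KᵀK)⁻¹·Kᵀ·(x' − x̄) = [20, 14]
z = y + H·x̄ = [20, 14] + [-19, -11] = [1, 3]

z = [1, 3]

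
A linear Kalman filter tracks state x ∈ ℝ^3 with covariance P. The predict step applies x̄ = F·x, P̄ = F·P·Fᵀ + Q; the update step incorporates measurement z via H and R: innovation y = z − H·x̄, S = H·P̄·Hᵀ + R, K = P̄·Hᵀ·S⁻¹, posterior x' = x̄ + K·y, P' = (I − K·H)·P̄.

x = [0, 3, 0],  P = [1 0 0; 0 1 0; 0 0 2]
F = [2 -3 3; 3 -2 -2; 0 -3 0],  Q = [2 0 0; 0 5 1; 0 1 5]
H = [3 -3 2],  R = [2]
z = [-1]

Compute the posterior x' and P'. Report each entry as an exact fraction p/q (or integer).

x̄ = F·x = [-9, -6, -9]
P̄ = F·P·Fᵀ + Q = [33 0 9; 0 26 7; 9 7 14]
y = z − H·x̄ = [26]
S = H·P̄·Hᵀ + R = [613]
K = P̄·Hᵀ·S⁻¹ = [117/613; -64/613; 34/613]
x' = x̄ + K·y = [-2475/613, -5342/613, -4633/613]
P' = (I − K·H)·P̄ = [6540/613 7488/613 1539/613; 7488/613 11842/613 6467/613; 1539/613 6467/613 7426/613]

x' = [-2475/613, -5342/613, -4633/613]
P' = [6540/613 7488/613 1539/613; 7488/613 11842/613 6467/613; 1539/613 6467/613 7426/613]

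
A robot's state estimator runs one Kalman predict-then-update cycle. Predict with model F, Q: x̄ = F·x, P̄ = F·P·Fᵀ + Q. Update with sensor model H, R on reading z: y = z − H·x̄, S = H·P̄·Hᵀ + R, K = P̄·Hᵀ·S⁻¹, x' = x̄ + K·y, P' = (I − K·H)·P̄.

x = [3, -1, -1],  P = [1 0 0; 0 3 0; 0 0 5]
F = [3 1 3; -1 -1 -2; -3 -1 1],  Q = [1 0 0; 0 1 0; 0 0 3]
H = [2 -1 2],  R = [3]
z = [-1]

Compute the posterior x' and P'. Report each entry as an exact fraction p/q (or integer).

x̄ = F·x = [5, 0, -9]
P̄ = F·P·Fᵀ + Q = [58 -36 3; -36 25 -4; 3 -4 20]
y = z − H·x̄ = [7]
S = H·P̄·Hᵀ + R = [524]
K = P̄·Hᵀ·S⁻¹ = [79/262; -105/524; 25/262]
x' = x̄ + K·y = [1863/262, -735/524, -2183/262]
P' = (I − K·H)·P̄ = [1357/131 -1137/262 -1582/131; -1137/262 2075/524 1577/262; -1582/131 1577/262 1995/131]

x' = [1863/262, -735/524, -2183/262]
P' = [1357/131 -1137/262 -1582/131; -1137/262 2075/524 1577/262; -1582/131 1577/262 1995/131]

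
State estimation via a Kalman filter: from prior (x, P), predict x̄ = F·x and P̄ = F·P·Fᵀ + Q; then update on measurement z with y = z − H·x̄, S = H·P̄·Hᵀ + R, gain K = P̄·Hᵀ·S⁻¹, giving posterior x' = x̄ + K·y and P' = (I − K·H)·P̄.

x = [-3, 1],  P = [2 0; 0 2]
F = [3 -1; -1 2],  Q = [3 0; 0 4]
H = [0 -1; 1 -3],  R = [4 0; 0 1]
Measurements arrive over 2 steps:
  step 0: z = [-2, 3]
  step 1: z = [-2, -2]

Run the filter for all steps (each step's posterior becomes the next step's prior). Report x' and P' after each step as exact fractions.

step 0: x' = [-144/269, -288/269], P' = [4153/538 656/269; 656/269 236/269]
step 1: x' = [-74913/47858, 3718/23929], P' = [1060111/95716 83062/23929; 83062/23929 142788/119645]

step 0: x̄ = F·x = [-10, 5]
step 0: P̄ = F·P·Fᵀ + Q = [23 -10; -10 14]
step 0: y = z − H·x̄ = [3, 28]
step 0: S = H·P̄·Hᵀ + R = [18 52; 52 210]
step 0: K = P̄·Hᵀ·S⁻¹ = [-164/269 217/538; -59/269 -52/269]
step 0: x' = x̄ + K·y = [-144/269, -288/269]
step 0: P' = (I − K·H)·P̄ = [4153/538 656/269; 656/269 236/269]
step 1: x̄ = F·x = [-144/269, -432/269]
step 1: P̄ = F·P·Fᵀ + Q = [31591/538 -4219/538; -4219/538 2945/538]
step 1: y = z − H·x̄ = [-970/269, -1690/269]
step 1: S = H·P̄·Hᵀ + R = [5097/538 6527/269; 6527/269 41974/269]
step 1: K = P̄·Hᵀ·S⁻¹ = [-41531/47858 63367/95716; -35697/119645 -13054/119645]
step 1: x' = x̄ + K·y = [-74913/47858, 3718/23929]
step 1: P' = (I − K·H)·P̄ = [1060111/95716 83062/23929; 83062/23929 142788/119645]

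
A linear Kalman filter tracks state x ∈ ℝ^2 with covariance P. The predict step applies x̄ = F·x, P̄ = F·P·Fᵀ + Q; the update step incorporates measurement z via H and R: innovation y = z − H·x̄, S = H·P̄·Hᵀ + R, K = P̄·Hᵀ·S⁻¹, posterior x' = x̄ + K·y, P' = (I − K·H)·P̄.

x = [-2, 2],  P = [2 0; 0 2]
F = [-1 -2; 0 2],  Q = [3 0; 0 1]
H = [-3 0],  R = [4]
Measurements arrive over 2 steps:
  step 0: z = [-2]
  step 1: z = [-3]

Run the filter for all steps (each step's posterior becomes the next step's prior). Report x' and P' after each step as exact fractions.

step 0: x' = [70/121, 292/121], P' = [52/121 -32/121; -32/121 513/121]
step 1: x' = [3687/4307, -2132/4307], P' = [9356/21535 -7952/21535; -7952/21535 92779/21535]

step 0: x̄ = F·x = [-2, 4]
step 0: P̄ = F·P·Fᵀ + Q = [13 -8; -8 9]
step 0: y = z − H·x̄ = [-8]
step 0: S = H·P̄·Hᵀ + R = [121]
step 0: K = P̄·Hᵀ·S⁻¹ = [-39/121; 24/121]
step 0: x' = x̄ + K·y = [70/121, 292/121]
step 0: P' = (I − K·H)·P̄ = [52/121 -32/121; -32/121 513/121]
step 1: x̄ = F·x = [-654/121, 584/121]
step 1: P̄ = F·P·Fᵀ + Q = [2339/121 -1988/121; -1988/121 2173/121]
step 1: y = z − H·x̄ = [-2325/121]
step 1: S = H·P̄·Hᵀ + R = [21535/121]
step 1: K = P̄·Hᵀ·S⁻¹ = [-7017/21535; 5964/21535]
step 1: x' = x̄ + K·y = [3687/4307, -2132/4307]
step 1: P' = (I − K·H)·P̄ = [9356/21535 -7952/21535; -7952/21535 92779/21535]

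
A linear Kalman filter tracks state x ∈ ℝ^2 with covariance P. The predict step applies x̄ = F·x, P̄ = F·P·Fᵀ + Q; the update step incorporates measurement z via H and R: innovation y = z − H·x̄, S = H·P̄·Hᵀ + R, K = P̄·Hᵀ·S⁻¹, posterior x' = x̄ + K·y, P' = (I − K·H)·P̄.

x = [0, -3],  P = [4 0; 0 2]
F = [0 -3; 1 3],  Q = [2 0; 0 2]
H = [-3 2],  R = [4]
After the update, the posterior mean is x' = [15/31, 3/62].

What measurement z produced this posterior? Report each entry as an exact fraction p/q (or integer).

z = [-1]

x̄ = F·x = [9, -9]
P̄ = F·P·Fᵀ + Q = [20 -18; -18 24]
S = H·P̄·Hᵀ + R = [496]
K = P̄·Hᵀ·S⁻¹ = [-6/31; 51/248]
x' − x̄ = [-264/31, 561/62] = K·y
y = (KᵀK)⁻¹·Kᵀ·(x' − x̄) = [44]
z = y + H·x̄ = [44] + [-45] = [-1]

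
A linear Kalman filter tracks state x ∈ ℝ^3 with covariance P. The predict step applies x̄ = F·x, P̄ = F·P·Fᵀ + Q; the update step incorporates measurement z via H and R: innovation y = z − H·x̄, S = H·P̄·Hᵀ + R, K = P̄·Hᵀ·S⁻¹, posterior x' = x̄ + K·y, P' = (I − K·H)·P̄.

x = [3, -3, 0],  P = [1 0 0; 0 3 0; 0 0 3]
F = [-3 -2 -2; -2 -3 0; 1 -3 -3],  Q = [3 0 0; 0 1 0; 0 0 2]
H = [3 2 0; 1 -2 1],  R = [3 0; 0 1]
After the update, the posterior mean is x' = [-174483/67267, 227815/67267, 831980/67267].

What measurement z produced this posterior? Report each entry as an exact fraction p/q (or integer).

x̄ = F·x = [-3, 3, 12]
P̄ = F·P·Fᵀ + Q = [36 24 33; 24 32 25; 33 25 57]
S = H·P̄·Hᵀ + R = [743 33; 33 92]
K = P̄·Hᵀ·S⁻¹ = [13659/67267 10455/67267; 13007/67267 -15633/67267; 12388/67267 24803/67267]
x' − x̄ = [27318/67267, 26014/67267, 24776/67267] = K·y
y = (KᵀK)⁻¹·Kᵀ·(x' − x̄) = [2, 0]
z = y + H·x̄ = [2, 0] + [-3, 3] = [-1, 3]

z = [-1, 3]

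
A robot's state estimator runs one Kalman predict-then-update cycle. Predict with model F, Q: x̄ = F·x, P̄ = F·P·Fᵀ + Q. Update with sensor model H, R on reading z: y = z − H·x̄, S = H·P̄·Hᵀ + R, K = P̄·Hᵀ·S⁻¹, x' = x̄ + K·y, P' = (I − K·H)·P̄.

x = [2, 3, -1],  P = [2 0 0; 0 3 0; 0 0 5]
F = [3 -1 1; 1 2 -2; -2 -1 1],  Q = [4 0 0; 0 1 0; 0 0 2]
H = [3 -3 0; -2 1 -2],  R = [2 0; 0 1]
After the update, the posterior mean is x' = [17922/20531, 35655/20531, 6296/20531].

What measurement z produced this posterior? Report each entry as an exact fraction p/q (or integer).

x̄ = F·x = [2, 10, -8]
P̄ = F·P·Fᵀ + Q = [30 -10 -4; -10 35 -20; -4 -20 18]
S = H·P̄·Hᵀ + R = [767 -471; -471 316]
K = P̄·Hᵀ·S⁻¹ = [8718/20531 8966/20531; 2085/20531 9280/20531; -7440/20531 -14208/20531]
x' − x̄ = [-23140/20531, -169655/20531, 170544/20531] = K·y
y = (KᵀK)⁻¹·Kᵀ·(x' − x̄) = [21, -23]
z = y + H·x̄ = [21, -23] + [-24, 22] = [-3, -1]

z = [-3, -1]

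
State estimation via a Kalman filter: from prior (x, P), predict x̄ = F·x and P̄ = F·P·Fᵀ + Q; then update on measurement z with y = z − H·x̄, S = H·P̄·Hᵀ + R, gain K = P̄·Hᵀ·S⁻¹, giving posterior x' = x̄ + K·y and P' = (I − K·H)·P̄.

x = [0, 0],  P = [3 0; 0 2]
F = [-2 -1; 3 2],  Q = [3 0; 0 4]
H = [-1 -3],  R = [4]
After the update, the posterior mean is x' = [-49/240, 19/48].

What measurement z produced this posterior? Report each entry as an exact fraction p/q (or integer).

z = [-1]

x̄ = F·x = [0, 0]
P̄ = F·P·Fᵀ + Q = [17 -22; -22 39]
S = H·P̄·Hᵀ + R = [240]
K = P̄·Hᵀ·S⁻¹ = [49/240; -19/48]
x' − x̄ = [-49/240, 19/48] = K·y
y = (KᵀK)⁻¹·Kᵀ·(x' − x̄) = [-1]
z = y + H·x̄ = [-1] + [0] = [-1]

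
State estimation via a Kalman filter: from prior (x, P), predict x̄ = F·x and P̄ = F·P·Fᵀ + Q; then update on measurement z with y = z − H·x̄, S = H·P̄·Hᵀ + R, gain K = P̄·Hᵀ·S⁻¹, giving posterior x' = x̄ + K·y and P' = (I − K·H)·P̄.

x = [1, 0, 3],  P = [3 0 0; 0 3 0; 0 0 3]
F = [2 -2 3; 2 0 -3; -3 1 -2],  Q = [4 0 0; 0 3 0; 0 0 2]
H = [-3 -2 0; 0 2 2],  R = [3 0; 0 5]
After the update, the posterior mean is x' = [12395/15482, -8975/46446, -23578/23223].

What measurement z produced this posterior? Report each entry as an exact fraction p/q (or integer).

z = [-2, -2]

x̄ = F·x = [11, -7, -9]
P̄ = F·P·Fᵀ + Q = [55 -15 -42; -15 42 0; -42 0 44]
S = H·P̄·Hᵀ + R = [486 174; 174 349]
K = P̄·Hᵀ·S⁻¹ = [-3031/15482 -1773/7741; -9409/46446 2645/7741; 4777/23223 1158/7741]
x' − x̄ = [-157907/15482, 316147/46446, 185429/23223] = K·y
y = (KᵀK)⁻¹·Kᵀ·(x' − x̄) = [17, 30]
z = y + H·x̄ = [17, 30] + [-19, -32] = [-2, -2]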